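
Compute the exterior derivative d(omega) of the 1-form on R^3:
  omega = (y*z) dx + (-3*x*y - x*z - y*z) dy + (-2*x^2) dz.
d(omega) = (-3*y - 2*z) dx ∧ dy + (-4*x - y) dx ∧ dz + (x + y) dy ∧ dz

For a 1-form omega = sum_i f_i dx_i, the exterior derivative is
  d(omega) = sum_{i < j} (∂f_j/∂x_i - ∂f_i/∂x_j) dx_i ∧ dx_j.
  coefficient of dx ∧ dy: ∂f_2/∂x - ∂f_1/∂y = ∂(-3*x*y - x*z - y*z)/∂x - ∂(y*z)/∂y = -3*y - 2*z
  coefficient of dx ∧ dz: ∂f_3/∂x - ∂f_1/∂z = ∂(-2*x^2)/∂x - ∂(y*z)/∂z = -4*x - y
  coefficient of dy ∧ dz: ∂f_3/∂y - ∂f_2/∂z = ∂(-2*x^2)/∂y - ∂(-3*x*y - x*z - y*z)/∂z = x + y
Assembling: d(omega) = (-3*y - 2*z) dx ∧ dy + (-4*x - y) dx ∧ dz + (x + y) dy ∧ dz.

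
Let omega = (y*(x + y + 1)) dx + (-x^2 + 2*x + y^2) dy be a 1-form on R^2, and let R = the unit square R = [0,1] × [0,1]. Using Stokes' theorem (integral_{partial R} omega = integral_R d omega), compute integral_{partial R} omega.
integral_(partial R) omega = -3/2

Stokes: integral_partial_R omega = integral_R d omega with d omega = (∂Q/∂x - ∂P/∂y) dx ∧ dy.
  ∂Q/∂x = 2 - 2*x
  ∂P/∂y = x + 2*y + 1
  integrand = ∂Q/∂x - ∂P/∂y = -3*x - 2*y + 1.
Integrating over R: integral_0^1 integral_0^1 (-3*x - 2*y + 1) dx dy = -3/2.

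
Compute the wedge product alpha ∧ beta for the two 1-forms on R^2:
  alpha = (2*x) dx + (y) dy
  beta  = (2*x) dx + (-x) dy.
alpha ∧ beta = (-2*x*(x + y)) dx ∧ dy

Distribute the wedge, using dx_i ∧ dx_j = -dx_j ∧ dx_i and dx_i ∧ dx_i = 0. For each pair (i, j) with i < j, the coefficient of dx_i ∧ dx_j in alpha ∧ beta is (alpha_i * beta_j - alpha_j * beta_i). Collecting: alpha ∧ beta = (-2*x*(x + y)) dx ∧ dy.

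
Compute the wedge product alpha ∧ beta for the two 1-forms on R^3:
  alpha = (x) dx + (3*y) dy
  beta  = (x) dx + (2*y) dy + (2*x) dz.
alpha ∧ beta = (-x*y) dx ∧ dy + (2*x^2) dx ∧ dz + (6*x*y) dy ∧ dz

Distribute the wedge, using dx_i ∧ dx_j = -dx_j ∧ dx_i and dx_i ∧ dx_i = 0. For each pair (i, j) with i < j, the coefficient of dx_i ∧ dx_j in alpha ∧ beta is (alpha_i * beta_j - alpha_j * beta_i). Collecting: alpha ∧ beta = (-x*y) dx ∧ dy + (2*x^2) dx ∧ dz + (6*x*y) dy ∧ dz.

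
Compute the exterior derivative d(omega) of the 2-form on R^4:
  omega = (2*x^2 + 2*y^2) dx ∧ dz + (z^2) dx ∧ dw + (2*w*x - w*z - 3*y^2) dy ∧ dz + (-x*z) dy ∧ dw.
d(omega) = (2*w - 4*y) dx ∧ dy ∧ dz + (-2*z) dx ∧ dz ∧ dw + (3*x - z) dy ∧ dz ∧ dw + (-z) dx ∧ dy ∧ dw

For a 2-form omega = sum_{i<j} g_{ij} dx_i ∧ dx_j, the exterior derivative is
  d(omega) = sum_{i<j} d(g_{ij}) ∧ dx_i ∧ dx_j = sum_{i<j, k} (∂g_{ij}/∂x_k) dx_k ∧ dx_i ∧ dx_j.
Expand each term, using dx_k ∧ dx_i ∧ dx_j = sgn(permutation) dx_{(a)} ∧ dx_{(b)} ∧ dx_{(c)} with (a < b < c) sorted:
  d(2*x^2 + 2*y^2) includes (∂/∂y)(2*x^2 + 2*y^2) dy = (4*y) dy, which multiplied by dx ∧ dz gives (-4*y) dx ∧ dy ∧ dz
  d(z^2) includes (∂/∂z)(z^2) dz = (2*z) dz, which multiplied by dx ∧ dw gives (-2*z) dx ∧ dz ∧ dw
  d(2*w*x - w*z - 3*y^2) includes (∂/∂x)(2*w*x - w*z - 3*y^2) dx = (2*w) dx, which multiplied by dy ∧ dz gives (2*w) dx ∧ dy ∧ dz
  d(2*w*x - w*z - 3*y^2) includes (∂/∂w)(2*w*x - w*z - 3*y^2) dw = (2*x - z) dw, which multiplied by dy ∧ dz gives (2*x - z) dy ∧ dz ∧ dw
  d(-x*z) includes (∂/∂x)(-x*z) dx = (-z) dx, which multiplied by dy ∧ dw gives (-z) dx ∧ dy ∧ dw
  d(-x*z) includes (∂/∂z)(-x*z) dz = (-x) dz, which multiplied by dy ∧ dw gives (x) dy ∧ dz ∧ dw
Collecting like 3-forms: d(omega) = (2*w - 4*y) dx ∧ dy ∧ dz + (-2*z) dx ∧ dz ∧ dw + (3*x - z) dy ∧ dz ∧ dw + (-z) dx ∧ dy ∧ dw.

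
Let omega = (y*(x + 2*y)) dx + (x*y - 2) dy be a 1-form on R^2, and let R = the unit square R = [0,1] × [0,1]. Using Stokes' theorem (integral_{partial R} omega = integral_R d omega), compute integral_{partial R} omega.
integral_(partial R) omega = -2

Stokes: integral_partial_R omega = integral_R d omega with d omega = (∂Q/∂x - ∂P/∂y) dx ∧ dy.
  ∂Q/∂x = y
  ∂P/∂y = x + 4*y
  integrand = ∂Q/∂x - ∂P/∂y = -x - 3*y.
Integrating over R: integral_0^1 integral_0^1 (-x - 3*y) dx dy = -2.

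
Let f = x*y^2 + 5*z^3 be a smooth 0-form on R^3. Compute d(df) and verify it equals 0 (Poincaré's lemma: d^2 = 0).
d(df) = 0

Step 1: df = sum_i (∂f/∂x_i) dx_i = (y^2) dx + (2*x*y) dy + (15*z^2) dz.
Step 2: Apply d again. Using the 1-form formula, the coefficient of dx ∧ dy in d(df) is ∂^2 f/∂x ∂y - ∂^2 f/∂y ∂x = (2*y) - (2*y) = 0 (equality of mixed partials for smooth f).
Similarly for dx ∧ dz and dy ∧ dz — all coefficients vanish. So d(df) = 0.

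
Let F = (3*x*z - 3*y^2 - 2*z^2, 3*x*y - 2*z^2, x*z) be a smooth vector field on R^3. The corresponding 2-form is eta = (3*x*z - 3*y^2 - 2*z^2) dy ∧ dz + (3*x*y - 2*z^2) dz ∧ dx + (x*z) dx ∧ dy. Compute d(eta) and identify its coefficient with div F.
d(eta) = (4*x + 3*z) dx ∧ dy ∧ dz; div F = 4*x + 3*z

For a 2-form in R^3 of the form above, applying d gives a 3-form with coefficient ∂P/∂x + ∂Q/∂y + ∂R/∂z:
  ∂P/∂x = 3*z
  ∂Q/∂y = 3*x
  ∂R/∂z = x
Sum = 4*x + 3*z, which is exactly div F.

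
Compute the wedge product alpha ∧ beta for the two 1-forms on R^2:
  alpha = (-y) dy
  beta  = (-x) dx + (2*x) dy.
alpha ∧ beta = (-x*y) dx ∧ dy

Distribute the wedge, using dx_i ∧ dx_j = -dx_j ∧ dx_i and dx_i ∧ dx_i = 0. For each pair (i, j) with i < j, the coefficient of dx_i ∧ dx_j in alpha ∧ beta is (alpha_i * beta_j - alpha_j * beta_i). Collecting: alpha ∧ beta = (-x*y) dx ∧ dy.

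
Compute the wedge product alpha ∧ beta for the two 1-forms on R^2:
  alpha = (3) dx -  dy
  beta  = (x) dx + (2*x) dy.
alpha ∧ beta = (7*x) dx ∧ dy

Distribute the wedge, using dx_i ∧ dx_j = -dx_j ∧ dx_i and dx_i ∧ dx_i = 0. For each pair (i, j) with i < j, the coefficient of dx_i ∧ dx_j in alpha ∧ beta is (alpha_i * beta_j - alpha_j * beta_i). Collecting: alpha ∧ beta = (7*x) dx ∧ dy.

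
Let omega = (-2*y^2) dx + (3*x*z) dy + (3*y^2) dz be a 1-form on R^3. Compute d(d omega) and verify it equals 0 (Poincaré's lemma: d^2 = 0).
d(d omega) = 0

Step 1: d omega = sum_{i<j} (∂f_j/∂x_i - ∂f_i/∂x_j) dx_i ∧ dx_j:
  coeff of dx ∧ dy: 4*y + 3*z
  coeff of dx ∧ dz: 0
  coeff of dy ∧ dz: -3*x + 6*y
Step 2: Apply d again to each 2-form coefficient. The only possible 3-form in R^3 is dx ∧ dy ∧ dz, with coefficient
  ∂(coeff of dy∧dz)/∂x - ∂(coeff of dx∧dz)/∂y + ∂(coeff of dx∧dy)/∂z
  = ∂/∂x (-3*x + 6*y) - ∂/∂y (0) + ∂/∂z (4*y + 3*z).
Each of these terms simplifies to sums of mixed partials that cancel in pairs. The result is 0 (by equality of mixed partials for smooth functions — Schwarz / Clairaut).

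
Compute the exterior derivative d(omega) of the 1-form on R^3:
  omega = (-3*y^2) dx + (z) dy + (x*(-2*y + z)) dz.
d(omega) = (6*y) dx ∧ dy + (-2*y + z) dx ∧ dz + (-2*x - 1) dy ∧ dz

For a 1-form omega = sum_i f_i dx_i, the exterior derivative is
  d(omega) = sum_{i < j} (∂f_j/∂x_i - ∂f_i/∂x_j) dx_i ∧ dx_j.
  coefficient of dx ∧ dy: ∂f_2/∂x - ∂f_1/∂y = ∂(z)/∂x - ∂(-3*y^2)/∂y = 6*y
  coefficient of dx ∧ dz: ∂f_3/∂x - ∂f_1/∂z = ∂(x*(-2*y + z))/∂x - ∂(-3*y^2)/∂z = -2*y + z
  coefficient of dy ∧ dz: ∂f_3/∂y - ∂f_2/∂z = ∂(x*(-2*y + z))/∂y - ∂(z)/∂z = -2*x - 1
Assembling: d(omega) = (6*y) dx ∧ dy + (-2*y + z) dx ∧ dz + (-2*x - 1) dy ∧ dz.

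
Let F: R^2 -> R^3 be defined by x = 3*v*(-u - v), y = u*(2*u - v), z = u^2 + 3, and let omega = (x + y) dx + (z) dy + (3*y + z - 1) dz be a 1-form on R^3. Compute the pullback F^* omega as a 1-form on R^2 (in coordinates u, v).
F^* omega = (18*u^3 - 13*u^2*v + 12*u*v^2 + 16*u + 9*v^3 - 3*v) du + (-7*u^3 + 33*u*v^2 - 3*u + 18*v^3) dv

Using F^*(f dg) = (f ∘ F) d(g ∘ F), substitute each coordinate x_i by F_i(u, v) in f_i, and replace dx_i by d F_i = (∂F_i/∂u) du + (∂F_i/∂v) dv.
  For the x component: f_1(F) = 2*u^2 - 4*u*v - 3*v^2; d F_1 = (-3*v) du + (-3*u - 6*v) dv
  For the y component: f_2(F) = u^2 + 3; d F_2 = (4*u - v) du + (-u) dv
  For the z component: f_3(F) = 7*u^2 - 3*u*v + 2; d F_3 = (2*u) du + (0) dv
Combining and collecting du, dv coefficients:
  coeff of du: 18*u^3 - 13*u^2*v + 12*u*v^2 + 16*u + 9*v^3 - 3*v
  coeff of dv: -7*u^3 + 33*u*v^2 - 3*u + 18*v^3
F^* omega = (18*u^3 - 13*u^2*v + 12*u*v^2 + 16*u + 9*v^3 - 3*v) du + (-7*u^3 + 33*u*v^2 - 3*u + 18*v^3) dv.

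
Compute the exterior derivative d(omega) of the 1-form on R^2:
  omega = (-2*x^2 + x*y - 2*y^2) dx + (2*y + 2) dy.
d(omega) = (-x + 4*y) dx ∧ dy

For a 1-form omega = sum_i f_i dx_i, the exterior derivative is
  d(omega) = sum_{i < j} (∂f_j/∂x_i - ∂f_i/∂x_j) dx_i ∧ dx_j.
  coefficient of dx ∧ dy: ∂f_2/∂x - ∂f_1/∂y = ∂(2*y + 2)/∂x - ∂(-2*x^2 + x*y - 2*y^2)/∂y = -x + 4*y
Assembling: d(omega) = (-x + 4*y) dx ∧ dy.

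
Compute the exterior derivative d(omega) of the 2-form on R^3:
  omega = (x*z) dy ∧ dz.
d(omega) = (z) dx ∧ dy ∧ dz

For a 2-form omega = sum_{i<j} g_{ij} dx_i ∧ dx_j, the exterior derivative is
  d(omega) = sum_{i<j} d(g_{ij}) ∧ dx_i ∧ dx_j = sum_{i<j, k} (∂g_{ij}/∂x_k) dx_k ∧ dx_i ∧ dx_j.
Expand each term, using dx_k ∧ dx_i ∧ dx_j = sgn(permutation) dx_{(a)} ∧ dx_{(b)} ∧ dx_{(c)} with (a < b < c) sorted:
  d(x*z) includes (∂/∂x)(x*z) dx = (z) dx, which multiplied by dy ∧ dz gives (z) dx ∧ dy ∧ dz
Collecting like 3-forms: d(omega) = (z) dx ∧ dy ∧ dz.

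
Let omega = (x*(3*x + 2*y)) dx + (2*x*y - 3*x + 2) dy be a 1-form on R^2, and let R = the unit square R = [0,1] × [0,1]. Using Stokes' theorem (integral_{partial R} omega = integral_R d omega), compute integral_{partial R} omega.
integral_(partial R) omega = -3

Stokes: integral_partial_R omega = integral_R d omega with d omega = (∂Q/∂x - ∂P/∂y) dx ∧ dy.
  ∂Q/∂x = 2*y - 3
  ∂P/∂y = 2*x
  integrand = ∂Q/∂x - ∂P/∂y = -2*x + 2*y - 3.
Integrating over R: integral_0^1 integral_0^1 (-2*x + 2*y - 3) dx dy = -3.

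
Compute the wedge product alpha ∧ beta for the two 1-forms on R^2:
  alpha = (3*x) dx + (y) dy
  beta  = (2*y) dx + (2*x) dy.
alpha ∧ beta = (6*x^2 - 2*y^2) dx ∧ dy

Distribute the wedge, using dx_i ∧ dx_j = -dx_j ∧ dx_i and dx_i ∧ dx_i = 0. For each pair (i, j) with i < j, the coefficient of dx_i ∧ dx_j in alpha ∧ beta is (alpha_i * beta_j - alpha_j * beta_i). Collecting: alpha ∧ beta = (6*x^2 - 2*y^2) dx ∧ dy.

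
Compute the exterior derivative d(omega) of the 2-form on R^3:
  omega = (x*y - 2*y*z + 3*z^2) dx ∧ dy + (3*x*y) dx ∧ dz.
d(omega) = (-3*x - 2*y + 6*z) dx ∧ dy ∧ dz

For a 2-form omega = sum_{i<j} g_{ij} dx_i ∧ dx_j, the exterior derivative is
  d(omega) = sum_{i<j} d(g_{ij}) ∧ dx_i ∧ dx_j = sum_{i<j, k} (∂g_{ij}/∂x_k) dx_k ∧ dx_i ∧ dx_j.
Expand each term, using dx_k ∧ dx_i ∧ dx_j = sgn(permutation) dx_{(a)} ∧ dx_{(b)} ∧ dx_{(c)} with (a < b < c) sorted:
  d(x*y - 2*y*z + 3*z^2) includes (∂/∂z)(x*y - 2*y*z + 3*z^2) dz = (-2*y + 6*z) dz, which multiplied by dx ∧ dy gives (-2*y + 6*z) dx ∧ dy ∧ dz
  d(3*x*y) includes (∂/∂y)(3*x*y) dy = (3*x) dy, which multiplied by dx ∧ dz gives (-3*x) dx ∧ dy ∧ dz
Collecting like 3-forms: d(omega) = (-3*x - 2*y + 6*z) dx ∧ dy ∧ dz.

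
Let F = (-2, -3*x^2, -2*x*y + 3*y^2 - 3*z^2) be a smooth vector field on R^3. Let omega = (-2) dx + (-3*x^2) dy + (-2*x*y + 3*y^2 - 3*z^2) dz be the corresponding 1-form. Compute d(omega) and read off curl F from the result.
d(omega) = (-2*x + 6*y) dy ∧ dz + (2*y) dz ∧ dx + (-6*x) dx ∧ dy; curl F = (-2*x + 6*y, 2*y, -6*x)

d omega = sum_{i<j} (∂f_j/∂x_i - ∂f_i/∂x_j) dx_i ∧ dx_j. Under the identification (dy ∧ dz, dz ∧ dx, dx ∧ dy) ↔ (e_x, e_y, e_z), the coefficients are exactly the components of curl F. Compute:
  ∂R/∂y - ∂Q/∂z = (-2*x + 6*y) - (0) = -2*x + 6*y
  ∂P/∂z - ∂R/∂x = (0) - (-2*y) = 2*y
  ∂Q/∂x - ∂P/∂y = (-6*x) - (0) = -6*x.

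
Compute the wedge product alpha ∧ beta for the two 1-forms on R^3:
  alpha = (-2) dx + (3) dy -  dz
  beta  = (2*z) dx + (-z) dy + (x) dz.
alpha ∧ beta = (-4*z) dx ∧ dy + (-2*x + 2*z) dx ∧ dz + (3*x - z) dy ∧ dz

Distribute the wedge, using dx_i ∧ dx_j = -dx_j ∧ dx_i and dx_i ∧ dx_i = 0. For each pair (i, j) with i < j, the coefficient of dx_i ∧ dx_j in alpha ∧ beta is (alpha_i * beta_j - alpha_j * beta_i). Collecting: alpha ∧ beta = (-4*z) dx ∧ dy + (-2*x + 2*z) dx ∧ dz + (3*x - z) dy ∧ dz.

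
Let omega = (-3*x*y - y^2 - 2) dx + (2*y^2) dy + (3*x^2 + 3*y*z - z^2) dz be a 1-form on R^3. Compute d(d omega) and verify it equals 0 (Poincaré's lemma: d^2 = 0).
d(d omega) = 0

Step 1: d omega = sum_{i<j} (∂f_j/∂x_i - ∂f_i/∂x_j) dx_i ∧ dx_j:
  coeff of dx ∧ dy: 3*x + 2*y
  coeff of dx ∧ dz: 6*x
  coeff of dy ∧ dz: 3*z
Step 2: Apply d again to each 2-form coefficient. The only possible 3-form in R^3 is dx ∧ dy ∧ dz, with coefficient
  ∂(coeff of dy∧dz)/∂x - ∂(coeff of dx∧dz)/∂y + ∂(coeff of dx∧dy)/∂z
  = ∂/∂x (3*z) - ∂/∂y (6*x) + ∂/∂z (3*x + 2*y).
Each of these terms simplifies to sums of mixed partials that cancel in pairs. The result is 0 (by equality of mixed partials for smooth functions — Schwarz / Clairaut).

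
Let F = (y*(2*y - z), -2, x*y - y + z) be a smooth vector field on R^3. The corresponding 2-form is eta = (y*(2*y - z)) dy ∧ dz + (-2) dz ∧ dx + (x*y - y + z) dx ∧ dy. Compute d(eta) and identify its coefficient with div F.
d(eta) = (1) dx ∧ dy ∧ dz; div F = 1

For a 2-form in R^3 of the form above, applying d gives a 3-form with coefficient ∂P/∂x + ∂Q/∂y + ∂R/∂z:
  ∂P/∂x = 0
  ∂Q/∂y = 0
  ∂R/∂z = 1
Sum = 1, which is exactly div F.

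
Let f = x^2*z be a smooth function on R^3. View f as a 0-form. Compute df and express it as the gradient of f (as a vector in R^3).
df = (2*x*z) dx + (0) dy + (x^2) dz; grad f = (2*x*z, 0, x^2)

For a 0-form f, d f = (∂f/∂x) dx + (∂f/∂y) dy + (∂f/∂z) dz. The components of the vector representation are exactly the entries of grad f in Cartesian coordinates:
  ∂f/∂x = 2*x*z
  ∂f/∂y = 0
  ∂f/∂z = x^2.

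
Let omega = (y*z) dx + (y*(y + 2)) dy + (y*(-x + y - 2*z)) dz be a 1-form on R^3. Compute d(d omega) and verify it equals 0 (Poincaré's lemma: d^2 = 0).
d(d omega) = 0

Step 1: d omega = sum_{i<j} (∂f_j/∂x_i - ∂f_i/∂x_j) dx_i ∧ dx_j:
  coeff of dx ∧ dy: -z
  coeff of dx ∧ dz: -2*y
  coeff of dy ∧ dz: -x + 2*y - 2*z
Step 2: Apply d again to each 2-form coefficient. The only possible 3-form in R^3 is dx ∧ dy ∧ dz, with coefficient
  ∂(coeff of dy∧dz)/∂x - ∂(coeff of dx∧dz)/∂y + ∂(coeff of dx∧dy)/∂z
  = ∂/∂x (-x + 2*y - 2*z) - ∂/∂y (-2*y) + ∂/∂z (-z).
Each of these terms simplifies to sums of mixed partials that cancel in pairs. The result is 0 (by equality of mixed partials for smooth functions — Schwarz / Clairaut).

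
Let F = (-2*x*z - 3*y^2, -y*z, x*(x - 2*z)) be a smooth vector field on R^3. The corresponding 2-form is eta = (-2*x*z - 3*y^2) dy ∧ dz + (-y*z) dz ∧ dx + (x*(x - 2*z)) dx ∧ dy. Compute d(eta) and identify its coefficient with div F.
d(eta) = (-2*x - 3*z) dx ∧ dy ∧ dz; div F = -2*x - 3*z

For a 2-form in R^3 of the form above, applying d gives a 3-form with coefficient ∂P/∂x + ∂Q/∂y + ∂R/∂z:
  ∂P/∂x = -2*z
  ∂Q/∂y = -z
  ∂R/∂z = -2*x
Sum = -2*x - 3*z, which is exactly div F.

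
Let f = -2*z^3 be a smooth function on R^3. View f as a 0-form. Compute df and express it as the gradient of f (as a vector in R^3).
df = (0) dx + (0) dy + (-6*z^2) dz; grad f = (0, 0, -6*z^2)

For a 0-form f, d f = (∂f/∂x) dx + (∂f/∂y) dy + (∂f/∂z) dz. The components of the vector representation are exactly the entries of grad f in Cartesian coordinates:
  ∂f/∂x = 0
  ∂f/∂y = 0
  ∂f/∂z = -6*z^2.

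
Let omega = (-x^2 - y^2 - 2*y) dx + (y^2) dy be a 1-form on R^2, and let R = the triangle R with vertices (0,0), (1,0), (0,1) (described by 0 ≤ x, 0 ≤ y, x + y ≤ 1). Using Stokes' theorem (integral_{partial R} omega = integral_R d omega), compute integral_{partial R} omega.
integral_(partial R) omega = 4/3

Stokes: integral_partial_R omega = integral_R d omega with d omega = (∂Q/∂x - ∂P/∂y) dx ∧ dy.
  ∂Q/∂x = 0
  ∂P/∂y = -2*y - 2
  integrand = ∂Q/∂x - ∂P/∂y = 2*y + 2.
Integrating over R: integral_0^1 integral_0^{1-x} (2*y + 2) dy dx = 4/3.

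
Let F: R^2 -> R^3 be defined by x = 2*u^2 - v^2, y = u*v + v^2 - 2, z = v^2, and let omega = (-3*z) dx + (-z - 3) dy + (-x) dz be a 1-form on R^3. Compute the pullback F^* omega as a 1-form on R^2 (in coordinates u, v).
F^* omega = (v*(-12*u*v - v^2 - 3)) du + (-4*u^2*v - u*v^2 - 3*u + 6*v^3 - 6*v) dv

Using F^*(f dg) = (f ∘ F) d(g ∘ F), substitute each coordinate x_i by F_i(u, v) in f_i, and replace dx_i by d F_i = (∂F_i/∂u) du + (∂F_i/∂v) dv.
  For the x component: f_1(F) = -3*v^2; d F_1 = (4*u) du + (-2*v) dv
  For the y component: f_2(F) = -v^2 - 3; d F_2 = (v) du + (u + 2*v) dv
  For the z component: f_3(F) = -2*u^2 + v^2; d F_3 = (0) du + (2*v) dv
Combining and collecting du, dv coefficients:
  coeff of du: v*(-12*u*v - v^2 - 3)
  coeff of dv: -4*u^2*v - u*v^2 - 3*u + 6*v^3 - 6*v
F^* omega = (v*(-12*u*v - v^2 - 3)) du + (-4*u^2*v - u*v^2 - 3*u + 6*v^3 - 6*v) dv.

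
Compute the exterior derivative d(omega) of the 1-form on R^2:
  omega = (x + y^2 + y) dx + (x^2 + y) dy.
d(omega) = (2*x - 2*y - 1) dx ∧ dy

For a 1-form omega = sum_i f_i dx_i, the exterior derivative is
  d(omega) = sum_{i < j} (∂f_j/∂x_i - ∂f_i/∂x_j) dx_i ∧ dx_j.
  coefficient of dx ∧ dy: ∂f_2/∂x - ∂f_1/∂y = ∂(x^2 + y)/∂x - ∂(x + y^2 + y)/∂y = 2*x - 2*y - 1
Assembling: d(omega) = (2*x - 2*y - 1) dx ∧ dy.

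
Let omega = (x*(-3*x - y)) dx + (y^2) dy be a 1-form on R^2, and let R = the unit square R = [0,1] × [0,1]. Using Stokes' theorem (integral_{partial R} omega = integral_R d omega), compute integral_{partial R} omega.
integral_(partial R) omega = 1/2

Stokes: integral_partial_R omega = integral_R d omega with d omega = (∂Q/∂x - ∂P/∂y) dx ∧ dy.
  ∂Q/∂x = 0
  ∂P/∂y = -x
  integrand = ∂Q/∂x - ∂P/∂y = x.
Integrating over R: integral_0^1 integral_0^1 (x) dx dy = 1/2.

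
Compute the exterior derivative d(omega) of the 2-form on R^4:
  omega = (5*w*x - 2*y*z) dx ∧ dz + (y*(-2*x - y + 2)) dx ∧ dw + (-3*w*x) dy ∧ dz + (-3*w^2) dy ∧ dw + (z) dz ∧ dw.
d(omega) = (-3*w + 2*z) dx ∧ dy ∧ dz + (5*x) dx ∧ dz ∧ dw + (2*x + 2*y - 2) dx ∧ dy ∧ dw + (-3*x) dy ∧ dz ∧ dw

For a 2-form omega = sum_{i<j} g_{ij} dx_i ∧ dx_j, the exterior derivative is
  d(omega) = sum_{i<j} d(g_{ij}) ∧ dx_i ∧ dx_j = sum_{i<j, k} (∂g_{ij}/∂x_k) dx_k ∧ dx_i ∧ dx_j.
Expand each term, using dx_k ∧ dx_i ∧ dx_j = sgn(permutation) dx_{(a)} ∧ dx_{(b)} ∧ dx_{(c)} with (a < b < c) sorted:
  d(5*w*x - 2*y*z) includes (∂/∂y)(5*w*x - 2*y*z) dy = (-2*z) dy, which multiplied by dx ∧ dz gives (2*z) dx ∧ dy ∧ dz
  d(5*w*x - 2*y*z) includes (∂/∂w)(5*w*x - 2*y*z) dw = (5*x) dw, which multiplied by dx ∧ dz gives (5*x) dx ∧ dz ∧ dw
  d(y*(-2*x - y + 2)) includes (∂/∂y)(y*(-2*x - y + 2)) dy = (-2*x - 2*y + 2) dy, which multiplied by dx ∧ dw gives (2*x + 2*y - 2) dx ∧ dy ∧ dw
  d(-3*w*x) includes (∂/∂x)(-3*w*x) dx = (-3*w) dx, which multiplied by dy ∧ dz gives (-3*w) dx ∧ dy ∧ dz
  d(-3*w*x) includes (∂/∂w)(-3*w*x) dw = (-3*x) dw, which multiplied by dy ∧ dz gives (-3*x) dy ∧ dz ∧ dw
Collecting like 3-forms: d(omega) = (-3*w + 2*z) dx ∧ dy ∧ dz + (5*x) dx ∧ dz ∧ dw + (2*x + 2*y - 2) dx ∧ dy ∧ dw + (-3*x) dy ∧ dz ∧ dw.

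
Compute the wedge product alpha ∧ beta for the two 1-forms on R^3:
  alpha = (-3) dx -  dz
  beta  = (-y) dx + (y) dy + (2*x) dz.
alpha ∧ beta = (-3*y) dx ∧ dy + (-6*x - y) dx ∧ dz + (y) dy ∧ dz

Distribute the wedge, using dx_i ∧ dx_j = -dx_j ∧ dx_i and dx_i ∧ dx_i = 0. For each pair (i, j) with i < j, the coefficient of dx_i ∧ dx_j in alpha ∧ beta is (alpha_i * beta_j - alpha_j * beta_i). Collecting: alpha ∧ beta = (-3*y) dx ∧ dy + (-6*x - y) dx ∧ dz + (y) dy ∧ dz.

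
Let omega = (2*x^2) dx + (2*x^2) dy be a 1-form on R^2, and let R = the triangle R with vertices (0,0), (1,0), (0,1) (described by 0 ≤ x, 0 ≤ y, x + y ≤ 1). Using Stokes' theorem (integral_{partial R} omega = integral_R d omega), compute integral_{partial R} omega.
integral_(partial R) omega = 2/3

Stokes: integral_partial_R omega = integral_R d omega with d omega = (∂Q/∂x - ∂P/∂y) dx ∧ dy.
  ∂Q/∂x = 4*x
  ∂P/∂y = 0
  integrand = ∂Q/∂x - ∂P/∂y = 4*x.
Integrating over R: integral_0^1 integral_0^{1-x} (4*x) dy dx = 2/3.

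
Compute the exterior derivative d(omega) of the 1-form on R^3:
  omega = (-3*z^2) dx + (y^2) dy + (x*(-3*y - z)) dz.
d(omega) = (-3*y + 5*z) dx ∧ dz + (-3*x) dy ∧ dz

For a 1-form omega = sum_i f_i dx_i, the exterior derivative is
  d(omega) = sum_{i < j} (∂f_j/∂x_i - ∂f_i/∂x_j) dx_i ∧ dx_j.
  coefficient of dx ∧ dz: ∂f_3/∂x - ∂f_1/∂z = ∂(x*(-3*y - z))/∂x - ∂(-3*z^2)/∂z = -3*y + 5*z
  coefficient of dy ∧ dz: ∂f_3/∂y - ∂f_2/∂z = ∂(x*(-3*y - z))/∂y - ∂(y^2)/∂z = -3*x
Assembling: d(omega) = (-3*y + 5*z) dx ∧ dz + (-3*x) dy ∧ dz.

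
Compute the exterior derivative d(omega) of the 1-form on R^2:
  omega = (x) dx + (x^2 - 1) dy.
d(omega) = (2*x) dx ∧ dy

For a 1-form omega = sum_i f_i dx_i, the exterior derivative is
  d(omega) = sum_{i < j} (∂f_j/∂x_i - ∂f_i/∂x_j) dx_i ∧ dx_j.
  coefficient of dx ∧ dy: ∂f_2/∂x - ∂f_1/∂y = ∂(x^2 - 1)/∂x - ∂(x)/∂y = 2*x
Assembling: d(omega) = (2*x) dx ∧ dy.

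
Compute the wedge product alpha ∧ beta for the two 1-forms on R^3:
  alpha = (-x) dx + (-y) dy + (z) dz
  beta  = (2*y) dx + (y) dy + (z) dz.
alpha ∧ beta = (y*(-x + 2*y)) dx ∧ dy + (-z*(x + 2*y)) dx ∧ dz + (-2*y*z) dy ∧ dz

Distribute the wedge, using dx_i ∧ dx_j = -dx_j ∧ dx_i and dx_i ∧ dx_i = 0. For each pair (i, j) with i < j, the coefficient of dx_i ∧ dx_j in alpha ∧ beta is (alpha_i * beta_j - alpha_j * beta_i). Collecting: alpha ∧ beta = (y*(-x + 2*y)) dx ∧ dy + (-z*(x + 2*y)) dx ∧ dz + (-2*y*z) dy ∧ dz.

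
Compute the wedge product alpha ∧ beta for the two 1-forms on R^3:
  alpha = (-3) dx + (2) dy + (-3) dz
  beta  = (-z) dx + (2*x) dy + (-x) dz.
alpha ∧ beta = (-6*x + 2*z) dx ∧ dy + (3*x - 3*z) dx ∧ dz + (4*x) dy ∧ dz

Distribute the wedge, using dx_i ∧ dx_j = -dx_j ∧ dx_i and dx_i ∧ dx_i = 0. For each pair (i, j) with i < j, the coefficient of dx_i ∧ dx_j in alpha ∧ beta is (alpha_i * beta_j - alpha_j * beta_i). Collecting: alpha ∧ beta = (-6*x + 2*z) dx ∧ dy + (3*x - 3*z) dx ∧ dz + (4*x) dy ∧ dz.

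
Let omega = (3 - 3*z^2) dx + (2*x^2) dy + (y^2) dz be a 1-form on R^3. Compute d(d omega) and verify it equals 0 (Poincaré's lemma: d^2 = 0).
d(d omega) = 0

Step 1: d omega = sum_{i<j} (∂f_j/∂x_i - ∂f_i/∂x_j) dx_i ∧ dx_j:
  coeff of dx ∧ dy: 4*x
  coeff of dx ∧ dz: 6*z
  coeff of dy ∧ dz: 2*y
Step 2: Apply d again to each 2-form coefficient. The only possible 3-form in R^3 is dx ∧ dy ∧ dz, with coefficient
  ∂(coeff of dy∧dz)/∂x - ∂(coeff of dx∧dz)/∂y + ∂(coeff of dx∧dy)/∂z
  = ∂/∂x (2*y) - ∂/∂y (6*z) + ∂/∂z (4*x).
Each of these terms simplifies to sums of mixed partials that cancel in pairs. The result is 0 (by equality of mixed partials for smooth functions — Schwarz / Clairaut).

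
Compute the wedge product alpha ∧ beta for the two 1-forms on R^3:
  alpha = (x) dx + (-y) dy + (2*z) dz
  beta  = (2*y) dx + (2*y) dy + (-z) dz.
alpha ∧ beta = (2*y*(x + y)) dx ∧ dy + (-z*(x + 4*y)) dx ∧ dz + (-3*y*z) dy ∧ dz

Distribute the wedge, using dx_i ∧ dx_j = -dx_j ∧ dx_i and dx_i ∧ dx_i = 0. For each pair (i, j) with i < j, the coefficient of dx_i ∧ dx_j in alpha ∧ beta is (alpha_i * beta_j - alpha_j * beta_i). Collecting: alpha ∧ beta = (2*y*(x + y)) dx ∧ dy + (-z*(x + 4*y)) dx ∧ dz + (-3*y*z) dy ∧ dz.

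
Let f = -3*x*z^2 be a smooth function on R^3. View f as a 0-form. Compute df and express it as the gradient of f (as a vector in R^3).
df = (-3*z^2) dx + (0) dy + (-6*x*z) dz; grad f = (-3*z^2, 0, -6*x*z)

For a 0-form f, d f = (∂f/∂x) dx + (∂f/∂y) dy + (∂f/∂z) dz. The components of the vector representation are exactly the entries of grad f in Cartesian coordinates:
  ∂f/∂x = -3*z^2
  ∂f/∂y = 0
  ∂f/∂z = -6*x*z.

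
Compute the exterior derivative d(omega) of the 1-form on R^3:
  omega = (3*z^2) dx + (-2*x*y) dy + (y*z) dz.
d(omega) = (-2*y) dx ∧ dy + (-6*z) dx ∧ dz + (z) dy ∧ dz

For a 1-form omega = sum_i f_i dx_i, the exterior derivative is
  d(omega) = sum_{i < j} (∂f_j/∂x_i - ∂f_i/∂x_j) dx_i ∧ dx_j.
  coefficient of dx ∧ dy: ∂f_2/∂x - ∂f_1/∂y = ∂(-2*x*y)/∂x - ∂(3*z^2)/∂y = -2*y
  coefficient of dx ∧ dz: ∂f_3/∂x - ∂f_1/∂z = ∂(y*z)/∂x - ∂(3*z^2)/∂z = -6*z
  coefficient of dy ∧ dz: ∂f_3/∂y - ∂f_2/∂z = ∂(y*z)/∂y - ∂(-2*x*y)/∂z = z
Assembling: d(omega) = (-2*y) dx ∧ dy + (-6*z) dx ∧ dz + (z) dy ∧ dz.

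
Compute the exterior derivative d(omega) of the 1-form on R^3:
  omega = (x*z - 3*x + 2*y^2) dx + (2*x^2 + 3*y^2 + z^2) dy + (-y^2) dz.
d(omega) = (4*x - 4*y) dx ∧ dy + (-x) dx ∧ dz + (-2*y - 2*z) dy ∧ dz

For a 1-form omega = sum_i f_i dx_i, the exterior derivative is
  d(omega) = sum_{i < j} (∂f_j/∂x_i - ∂f_i/∂x_j) dx_i ∧ dx_j.
  coefficient of dx ∧ dy: ∂f_2/∂x - ∂f_1/∂y = ∂(2*x^2 + 3*y^2 + z^2)/∂x - ∂(x*z - 3*x + 2*y^2)/∂y = 4*x - 4*y
  coefficient of dx ∧ dz: ∂f_3/∂x - ∂f_1/∂z = ∂(-y^2)/∂x - ∂(x*z - 3*x + 2*y^2)/∂z = -x
  coefficient of dy ∧ dz: ∂f_3/∂y - ∂f_2/∂z = ∂(-y^2)/∂y - ∂(2*x^2 + 3*y^2 + z^2)/∂z = -2*y - 2*z
Assembling: d(omega) = (4*x - 4*y) dx ∧ dy + (-x) dx ∧ dz + (-2*y - 2*z) dy ∧ dz.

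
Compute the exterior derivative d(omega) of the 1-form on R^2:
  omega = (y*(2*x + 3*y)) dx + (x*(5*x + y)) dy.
d(omega) = (8*x - 5*y) dx ∧ dy

For a 1-form omega = sum_i f_i dx_i, the exterior derivative is
  d(omega) = sum_{i < j} (∂f_j/∂x_i - ∂f_i/∂x_j) dx_i ∧ dx_j.
  coefficient of dx ∧ dy: ∂f_2/∂x - ∂f_1/∂y = ∂(x*(5*x + y))/∂x - ∂(y*(2*x + 3*y))/∂y = 8*x - 5*y
Assembling: d(omega) = (8*x - 5*y) dx ∧ dy.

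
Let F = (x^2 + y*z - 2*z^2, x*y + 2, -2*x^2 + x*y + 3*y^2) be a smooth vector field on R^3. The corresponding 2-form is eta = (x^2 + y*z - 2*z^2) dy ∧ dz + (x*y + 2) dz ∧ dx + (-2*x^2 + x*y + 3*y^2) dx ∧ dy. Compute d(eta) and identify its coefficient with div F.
d(eta) = (3*x) dx ∧ dy ∧ dz; div F = 3*x

For a 2-form in R^3 of the form above, applying d gives a 3-form with coefficient ∂P/∂x + ∂Q/∂y + ∂R/∂z:
  ∂P/∂x = 2*x
  ∂Q/∂y = x
  ∂R/∂z = 0
Sum = 3*x, which is exactly div F.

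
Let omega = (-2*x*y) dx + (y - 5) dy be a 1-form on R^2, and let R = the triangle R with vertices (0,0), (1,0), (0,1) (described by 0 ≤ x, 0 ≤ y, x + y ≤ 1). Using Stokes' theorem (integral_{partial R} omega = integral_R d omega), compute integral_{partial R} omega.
integral_(partial R) omega = 1/3

Stokes: integral_partial_R omega = integral_R d omega with d omega = (∂Q/∂x - ∂P/∂y) dx ∧ dy.
  ∂Q/∂x = 0
  ∂P/∂y = -2*x
  integrand = ∂Q/∂x - ∂P/∂y = 2*x.
Integrating over R: integral_0^1 integral_0^{1-x} (2*x) dy dx = 1/3.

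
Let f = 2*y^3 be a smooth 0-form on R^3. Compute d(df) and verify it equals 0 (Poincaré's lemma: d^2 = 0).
d(df) = 0

Step 1: df = sum_i (∂f/∂x_i) dx_i = (0) dx + (6*y^2) dy + (0) dz.
Step 2: Apply d again. Using the 1-form formula, the coefficient of dx ∧ dy in d(df) is ∂^2 f/∂x ∂y - ∂^2 f/∂y ∂x = (0) - (0) = 0 (equality of mixed partials for smooth f).
Similarly for dx ∧ dz and dy ∧ dz — all coefficients vanish. So d(df) = 0.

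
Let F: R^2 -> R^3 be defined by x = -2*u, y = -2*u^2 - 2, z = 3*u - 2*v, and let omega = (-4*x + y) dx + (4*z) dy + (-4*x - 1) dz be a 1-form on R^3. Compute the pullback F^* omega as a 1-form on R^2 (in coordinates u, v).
F^* omega = (-44*u^2 + 32*u*v + 8*u + 1) du + (2 - 16*u) dv

Using F^*(f dg) = (f ∘ F) d(g ∘ F), substitute each coordinate x_i by F_i(u, v) in f_i, and replace dx_i by d F_i = (∂F_i/∂u) du + (∂F_i/∂v) dv.
  For the x component: f_1(F) = -2*u^2 + 8*u - 2; d F_1 = (-2) du + (0) dv
  For the y component: f_2(F) = 12*u - 8*v; d F_2 = (-4*u) du + (0) dv
  For the z component: f_3(F) = 8*u - 1; d F_3 = (3) du + (-2) dv
Combining and collecting du, dv coefficients:
  coeff of du: -44*u^2 + 32*u*v + 8*u + 1
  coeff of dv: 2 - 16*u
F^* omega = (-44*u^2 + 32*u*v + 8*u + 1) du + (2 - 16*u) dv.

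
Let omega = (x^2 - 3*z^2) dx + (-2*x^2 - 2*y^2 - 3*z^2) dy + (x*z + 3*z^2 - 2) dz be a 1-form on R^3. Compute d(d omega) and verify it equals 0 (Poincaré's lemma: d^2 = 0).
d(d omega) = 0

Step 1: d omega = sum_{i<j} (∂f_j/∂x_i - ∂f_i/∂x_j) dx_i ∧ dx_j:
  coeff of dx ∧ dy: -4*x
  coeff of dx ∧ dz: 7*z
  coeff of dy ∧ dz: 6*z
Step 2: Apply d again to each 2-form coefficient. The only possible 3-form in R^3 is dx ∧ dy ∧ dz, with coefficient
  ∂(coeff of dy∧dz)/∂x - ∂(coeff of dx∧dz)/∂y + ∂(coeff of dx∧dy)/∂z
  = ∂/∂x (6*z) - ∂/∂y (7*z) + ∂/∂z (-4*x).
Each of these terms simplifies to sums of mixed partials that cancel in pairs. The result is 0 (by equality of mixed partials for smooth functions — Schwarz / Clairaut).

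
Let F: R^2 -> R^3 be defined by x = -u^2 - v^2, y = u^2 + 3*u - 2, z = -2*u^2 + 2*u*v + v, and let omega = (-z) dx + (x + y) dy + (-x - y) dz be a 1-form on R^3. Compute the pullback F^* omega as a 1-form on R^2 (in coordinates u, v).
F^* omega = (-4*u^3 + 4*u^2*v + 18*u^2 - 6*u*v^2 - 4*u*v - 3*u + 2*v^3 - 3*v^2 + 4*v - 6) du + (-4*u^2*v - 6*u^2 + 6*u*v^2 + u + 3*v^2 + 2) dv

Using F^*(f dg) = (f ∘ F) d(g ∘ F), substitute each coordinate x_i by F_i(u, v) in f_i, and replace dx_i by d F_i = (∂F_i/∂u) du + (∂F_i/∂v) dv.
  For the x component: f_1(F) = 2*u^2 - 2*u*v - v; d F_1 = (-2*u) du + (-2*v) dv
  For the y component: f_2(F) = 3*u - v^2 - 2; d F_2 = (2*u + 3) du + (0) dv
  For the z component: f_3(F) = -3*u + v^2 + 2; d F_3 = (-4*u + 2*v) du + (2*u + 1) dv
Combining and collecting du, dv coefficients:
  coeff of du: -4*u^3 + 4*u^2*v + 18*u^2 - 6*u*v^2 - 4*u*v - 3*u + 2*v^3 - 3*v^2 + 4*v - 6
  coeff of dv: -4*u^2*v - 6*u^2 + 6*u*v^2 + u + 3*v^2 + 2
F^* omega = (-4*u^3 + 4*u^2*v + 18*u^2 - 6*u*v^2 - 4*u*v - 3*u + 2*v^3 - 3*v^2 + 4*v - 6) du + (-4*u^2*v - 6*u^2 + 6*u*v^2 + u + 3*v^2 + 2) dv.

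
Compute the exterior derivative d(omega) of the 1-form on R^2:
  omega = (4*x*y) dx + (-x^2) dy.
d(omega) = (-6*x) dx ∧ dy

For a 1-form omega = sum_i f_i dx_i, the exterior derivative is
  d(omega) = sum_{i < j} (∂f_j/∂x_i - ∂f_i/∂x_j) dx_i ∧ dx_j.
  coefficient of dx ∧ dy: ∂f_2/∂x - ∂f_1/∂y = ∂(-x^2)/∂x - ∂(4*x*y)/∂y = -6*x
Assembling: d(omega) = (-6*x) dx ∧ dy.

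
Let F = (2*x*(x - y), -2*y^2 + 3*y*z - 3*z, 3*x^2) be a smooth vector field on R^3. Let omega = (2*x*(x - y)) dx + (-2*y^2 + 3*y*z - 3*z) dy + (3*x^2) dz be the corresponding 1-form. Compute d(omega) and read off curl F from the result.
d(omega) = (3 - 3*y) dy ∧ dz + (-6*x) dz ∧ dx + (2*x) dx ∧ dy; curl F = (3 - 3*y, -6*x, 2*x)

d omega = sum_{i<j} (∂f_j/∂x_i - ∂f_i/∂x_j) dx_i ∧ dx_j. Under the identification (dy ∧ dz, dz ∧ dx, dx ∧ dy) ↔ (e_x, e_y, e_z), the coefficients are exactly the components of curl F. Compute:
  ∂R/∂y - ∂Q/∂z = (0) - (3*y - 3) = 3 - 3*y
  ∂P/∂z - ∂R/∂x = (0) - (6*x) = -6*x
  ∂Q/∂x - ∂P/∂y = (0) - (-2*x) = 2*x.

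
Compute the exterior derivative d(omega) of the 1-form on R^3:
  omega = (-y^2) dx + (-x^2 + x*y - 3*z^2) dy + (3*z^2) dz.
d(omega) = (-2*x + 3*y) dx ∧ dy + (6*z) dy ∧ dz

For a 1-form omega = sum_i f_i dx_i, the exterior derivative is
  d(omega) = sum_{i < j} (∂f_j/∂x_i - ∂f_i/∂x_j) dx_i ∧ dx_j.
  coefficient of dx ∧ dy: ∂f_2/∂x - ∂f_1/∂y = ∂(-x^2 + x*y - 3*z^2)/∂x - ∂(-y^2)/∂y = -2*x + 3*y
  coefficient of dy ∧ dz: ∂f_3/∂y - ∂f_2/∂z = ∂(3*z^2)/∂y - ∂(-x^2 + x*y - 3*z^2)/∂z = 6*z
Assembling: d(omega) = (-2*x + 3*y) dx ∧ dy + (6*z) dy ∧ dz.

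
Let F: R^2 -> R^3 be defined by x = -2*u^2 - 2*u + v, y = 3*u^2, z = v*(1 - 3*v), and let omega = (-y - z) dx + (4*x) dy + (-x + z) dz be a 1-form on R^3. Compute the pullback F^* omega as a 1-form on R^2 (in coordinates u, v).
F^* omega = (-36*u^3 - 42*u^2 - 12*u*v^2 + 28*u*v - 6*v^2 + 2*v) du + (-12*u^2*v - u^2 - 12*u*v + 2*u + 18*v^3 - v) dv

Using F^*(f dg) = (f ∘ F) d(g ∘ F), substitute each coordinate x_i by F_i(u, v) in f_i, and replace dx_i by d F_i = (∂F_i/∂u) du + (∂F_i/∂v) dv.
  For the x component: f_1(F) = -3*u^2 + 3*v^2 - v; d F_1 = (-4*u - 2) du + (1) dv
  For the y component: f_2(F) = -8*u^2 - 8*u + 4*v; d F_2 = (6*u) du + (0) dv
  For the z component: f_3(F) = 2*u^2 + 2*u - 3*v^2; d F_3 = (0) du + (1 - 6*v) dv
Combining and collecting du, dv coefficients:
  coeff of du: -36*u^3 - 42*u^2 - 12*u*v^2 + 28*u*v - 6*v^2 + 2*v
  coeff of dv: -12*u^2*v - u^2 - 12*u*v + 2*u + 18*v^3 - v
F^* omega = (-36*u^3 - 42*u^2 - 12*u*v^2 + 28*u*v - 6*v^2 + 2*v) du + (-12*u^2*v - u^2 - 12*u*v + 2*u + 18*v^3 - v) dv.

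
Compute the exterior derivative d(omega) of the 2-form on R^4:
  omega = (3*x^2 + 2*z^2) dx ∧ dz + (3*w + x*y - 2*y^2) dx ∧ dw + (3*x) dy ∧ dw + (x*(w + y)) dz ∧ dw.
d(omega) = (-x + 4*y + 3) dx ∧ dy ∧ dw + (w + y) dx ∧ dz ∧ dw + (x) dy ∧ dz ∧ dw

For a 2-form omega = sum_{i<j} g_{ij} dx_i ∧ dx_j, the exterior derivative is
  d(omega) = sum_{i<j} d(g_{ij}) ∧ dx_i ∧ dx_j = sum_{i<j, k} (∂g_{ij}/∂x_k) dx_k ∧ dx_i ∧ dx_j.
Expand each term, using dx_k ∧ dx_i ∧ dx_j = sgn(permutation) dx_{(a)} ∧ dx_{(b)} ∧ dx_{(c)} with (a < b < c) sorted:
  d(3*w + x*y - 2*y^2) includes (∂/∂y)(3*w + x*y - 2*y^2) dy = (x - 4*y) dy, which multiplied by dx ∧ dw gives (-x + 4*y) dx ∧ dy ∧ dw
  d(3*x) includes (∂/∂x)(3*x) dx = (3) dx, which multiplied by dy ∧ dw gives (3) dx ∧ dy ∧ dw
  d(x*(w + y)) includes (∂/∂x)(x*(w + y)) dx = (w + y) dx, which multiplied by dz ∧ dw gives (w + y) dx ∧ dz ∧ dw
  d(x*(w + y)) includes (∂/∂y)(x*(w + y)) dy = (x) dy, which multiplied by dz ∧ dw gives (x) dy ∧ dz ∧ dw
Collecting like 3-forms: d(omega) = (-x + 4*y + 3) dx ∧ dy ∧ dw + (w + y) dx ∧ dz ∧ dw + (x) dy ∧ dz ∧ dw.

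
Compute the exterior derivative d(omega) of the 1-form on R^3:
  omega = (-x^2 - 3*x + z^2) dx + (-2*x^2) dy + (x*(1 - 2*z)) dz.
d(omega) = (-4*x) dx ∧ dy + (1 - 4*z) dx ∧ dz

For a 1-form omega = sum_i f_i dx_i, the exterior derivative is
  d(omega) = sum_{i < j} (∂f_j/∂x_i - ∂f_i/∂x_j) dx_i ∧ dx_j.
  coefficient of dx ∧ dy: ∂f_2/∂x - ∂f_1/∂y = ∂(-2*x^2)/∂x - ∂(-x^2 - 3*x + z^2)/∂y = -4*x
  coefficient of dx ∧ dz: ∂f_3/∂x - ∂f_1/∂z = ∂(x*(1 - 2*z))/∂x - ∂(-x^2 - 3*x + z^2)/∂z = 1 - 4*z
Assembling: d(omega) = (-4*x) dx ∧ dy + (1 - 4*z) dx ∧ dz.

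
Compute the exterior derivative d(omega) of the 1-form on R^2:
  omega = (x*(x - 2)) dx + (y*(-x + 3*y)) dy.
d(omega) = (-y) dx ∧ dy

For a 1-form omega = sum_i f_i dx_i, the exterior derivative is
  d(omega) = sum_{i < j} (∂f_j/∂x_i - ∂f_i/∂x_j) dx_i ∧ dx_j.
  coefficient of dx ∧ dy: ∂f_2/∂x - ∂f_1/∂y = ∂(y*(-x + 3*y))/∂x - ∂(x*(x - 2))/∂y = -y
Assembling: d(omega) = (-y) dx ∧ dy.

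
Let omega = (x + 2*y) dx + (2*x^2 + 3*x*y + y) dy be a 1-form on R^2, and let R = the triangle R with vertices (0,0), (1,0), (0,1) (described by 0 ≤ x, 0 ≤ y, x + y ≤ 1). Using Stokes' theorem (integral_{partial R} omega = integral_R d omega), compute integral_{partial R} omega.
integral_(partial R) omega = 1/6

Stokes: integral_partial_R omega = integral_R d omega with d omega = (∂Q/∂x - ∂P/∂y) dx ∧ dy.
  ∂Q/∂x = 4*x + 3*y
  ∂P/∂y = 2
  integrand = ∂Q/∂x - ∂P/∂y = 4*x + 3*y - 2.
Integrating over R: integral_0^1 integral_0^{1-x} (4*x + 3*y - 2) dy dx = 1/6.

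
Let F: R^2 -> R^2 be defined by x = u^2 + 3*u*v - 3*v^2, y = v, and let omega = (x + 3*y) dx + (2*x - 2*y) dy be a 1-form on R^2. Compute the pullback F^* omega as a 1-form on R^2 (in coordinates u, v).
F^* omega = (2*u^3 + 9*u^2*v + 3*u*v^2 + 6*u*v - 9*v^3 + 9*v^2) du + (3*u^3 + 3*u^2*v + 2*u^2 - 27*u*v^2 + 15*u*v + 18*v^3 - 24*v^2 - 2*v) dv

Using F^*(f dg) = (f ∘ F) d(g ∘ F), substitute each coordinate x_i by F_i(u, v) in f_i, and replace dx_i by d F_i = (∂F_i/∂u) du + (∂F_i/∂v) dv.
  For the x component: f_1(F) = u^2 + 3*u*v - 3*v^2 + 3*v; d F_1 = (2*u + 3*v) du + (3*u - 6*v) dv
  For the y component: f_2(F) = 2*u^2 + 6*u*v - 6*v^2 - 2*v; d F_2 = (0) du + (1) dv
Combining and collecting du, dv coefficients:
  coeff of du: 2*u^3 + 9*u^2*v + 3*u*v^2 + 6*u*v - 9*v^3 + 9*v^2
  coeff of dv: 3*u^3 + 3*u^2*v + 2*u^2 - 27*u*v^2 + 15*u*v + 18*v^3 - 24*v^2 - 2*v
F^* omega = (2*u^3 + 9*u^2*v + 3*u*v^2 + 6*u*v - 9*v^3 + 9*v^2) du + (3*u^3 + 3*u^2*v + 2*u^2 - 27*u*v^2 + 15*u*v + 18*v^3 - 24*v^2 - 2*v) dv.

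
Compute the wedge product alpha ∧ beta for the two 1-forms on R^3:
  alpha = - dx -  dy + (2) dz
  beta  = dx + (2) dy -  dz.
alpha ∧ beta = (-1) dx ∧ dy + (-1) dx ∧ dz + (-3) dy ∧ dz

Distribute the wedge, using dx_i ∧ dx_j = -dx_j ∧ dx_i and dx_i ∧ dx_i = 0. For each pair (i, j) with i < j, the coefficient of dx_i ∧ dx_j in alpha ∧ beta is (alpha_i * beta_j - alpha_j * beta_i). Collecting: alpha ∧ beta = (-1) dx ∧ dy + (-1) dx ∧ dz + (-3) dy ∧ dz.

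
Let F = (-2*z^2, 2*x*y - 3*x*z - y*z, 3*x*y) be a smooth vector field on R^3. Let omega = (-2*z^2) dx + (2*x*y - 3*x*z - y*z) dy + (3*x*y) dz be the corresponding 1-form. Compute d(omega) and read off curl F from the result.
d(omega) = (6*x + y) dy ∧ dz + (-3*y - 4*z) dz ∧ dx + (2*y - 3*z) dx ∧ dy; curl F = (6*x + y, -3*y - 4*z, 2*y - 3*z)

d omega = sum_{i<j} (∂f_j/∂x_i - ∂f_i/∂x_j) dx_i ∧ dx_j. Under the identification (dy ∧ dz, dz ∧ dx, dx ∧ dy) ↔ (e_x, e_y, e_z), the coefficients are exactly the components of curl F. Compute:
  ∂R/∂y - ∂Q/∂z = (3*x) - (-3*x - y) = 6*x + y
  ∂P/∂z - ∂R/∂x = (-4*z) - (3*y) = -3*y - 4*z
  ∂Q/∂x - ∂P/∂y = (2*y - 3*z) - (0) = 2*y - 3*z.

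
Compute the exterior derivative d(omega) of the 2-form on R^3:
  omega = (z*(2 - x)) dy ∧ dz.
d(omega) = (-z) dx ∧ dy ∧ dz

For a 2-form omega = sum_{i<j} g_{ij} dx_i ∧ dx_j, the exterior derivative is
  d(omega) = sum_{i<j} d(g_{ij}) ∧ dx_i ∧ dx_j = sum_{i<j, k} (∂g_{ij}/∂x_k) dx_k ∧ dx_i ∧ dx_j.
Expand each term, using dx_k ∧ dx_i ∧ dx_j = sgn(permutation) dx_{(a)} ∧ dx_{(b)} ∧ dx_{(c)} with (a < b < c) sorted:
  d(z*(2 - x)) includes (∂/∂x)(z*(2 - x)) dx = (-z) dx, which multiplied by dy ∧ dz gives (-z) dx ∧ dy ∧ dz
Collecting like 3-forms: d(omega) = (-z) dx ∧ dy ∧ dz.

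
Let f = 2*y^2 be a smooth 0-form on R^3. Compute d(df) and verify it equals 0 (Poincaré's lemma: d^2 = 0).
d(df) = 0

Step 1: df = sum_i (∂f/∂x_i) dx_i = (0) dx + (4*y) dy + (0) dz.
Step 2: Apply d again. Using the 1-form formula, the coefficient of dx ∧ dy in d(df) is ∂^2 f/∂x ∂y - ∂^2 f/∂y ∂x = (0) - (0) = 0 (equality of mixed partials for smooth f).
Similarly for dx ∧ dz and dy ∧ dz — all coefficients vanish. So d(df) = 0.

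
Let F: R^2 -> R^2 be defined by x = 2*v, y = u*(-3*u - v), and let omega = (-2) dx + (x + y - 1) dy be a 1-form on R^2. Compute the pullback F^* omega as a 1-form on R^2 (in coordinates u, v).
F^* omega = (18*u^3 + 9*u^2*v + u*v^2 - 12*u*v + 6*u - 2*v^2 + v) du + (3*u^3 + u^2*v - 2*u*v + u - 4) dv

Using F^*(f dg) = (f ∘ F) d(g ∘ F), substitute each coordinate x_i by F_i(u, v) in f_i, and replace dx_i by d F_i = (∂F_i/∂u) du + (∂F_i/∂v) dv.
  For the x component: f_1(F) = -2; d F_1 = (0) du + (2) dv
  For the y component: f_2(F) = -3*u^2 - u*v + 2*v - 1; d F_2 = (-6*u - v) du + (-u) dv
Combining and collecting du, dv coefficients:
  coeff of du: 18*u^3 + 9*u^2*v + u*v^2 - 12*u*v + 6*u - 2*v^2 + v
  coeff of dv: 3*u^3 + u^2*v - 2*u*v + u - 4
F^* omega = (18*u^3 + 9*u^2*v + u*v^2 - 12*u*v + 6*u - 2*v^2 + v) du + (3*u^3 + u^2*v - 2*u*v + u - 4) dv.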